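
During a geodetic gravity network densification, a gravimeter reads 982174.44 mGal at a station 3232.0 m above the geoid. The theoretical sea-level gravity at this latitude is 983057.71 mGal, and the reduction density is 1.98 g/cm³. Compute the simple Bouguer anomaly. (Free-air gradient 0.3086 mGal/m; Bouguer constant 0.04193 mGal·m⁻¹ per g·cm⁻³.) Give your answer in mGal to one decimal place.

-154.2

Free-air correction = 0.3086 × 3232.0 = 997.40 mGal
Free-air anomaly = 982174.44 − 983057.71 + (997.40) = 114.13 mGal
Bouguer slab correction = 0.04193 × 1.98 × 3232.0 = 268.33 mGal
Simple Bouguer anomaly = 114.13 − (268.33) = -154.20 mGal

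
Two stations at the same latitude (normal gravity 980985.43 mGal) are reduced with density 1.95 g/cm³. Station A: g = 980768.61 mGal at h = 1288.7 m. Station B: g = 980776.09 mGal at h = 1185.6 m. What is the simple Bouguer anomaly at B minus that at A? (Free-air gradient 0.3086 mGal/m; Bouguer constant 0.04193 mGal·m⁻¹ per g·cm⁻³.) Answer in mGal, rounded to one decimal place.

Δg_SB(A) = 980768.61 − 980985.43 + 0.3086×1288.7 − 0.04193×1.95×1288.7 = 75.50 mGal
Δg_SB(B) = 980776.09 − 980985.43 + 0.3086×1185.6 − 0.04193×1.95×1185.6 = 59.60 mGal
Difference = 59.60 − (75.50) = -15.90 mGal

-15.9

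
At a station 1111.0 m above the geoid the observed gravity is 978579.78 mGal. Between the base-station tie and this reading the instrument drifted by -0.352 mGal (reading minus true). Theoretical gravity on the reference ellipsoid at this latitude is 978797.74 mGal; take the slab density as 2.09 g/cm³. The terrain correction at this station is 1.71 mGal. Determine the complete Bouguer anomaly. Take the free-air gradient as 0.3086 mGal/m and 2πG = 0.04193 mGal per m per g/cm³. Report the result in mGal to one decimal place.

Drift-corrected reading = 978579.78 − (-0.352) = 978580.132 mGal
Free-air correction = 0.3086 × 1111.0 = 342.85 mGal
Free-air anomaly = 978580.132 − 978797.74 + (342.85) = 125.242 mGal
Bouguer slab correction = 0.04193 × 2.09 × 1111.0 = 97.36 mGal
Simple Bouguer anomaly = 125.242 − (97.36) = 27.882 mGal
Complete Bouguer anomaly = 27.882 + 1.71 = 29.592 mGal

29.6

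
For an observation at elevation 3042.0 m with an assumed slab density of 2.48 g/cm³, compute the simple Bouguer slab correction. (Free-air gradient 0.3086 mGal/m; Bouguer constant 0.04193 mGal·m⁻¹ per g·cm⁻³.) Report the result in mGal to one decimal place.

Bouguer slab correction = 0.04193 × 2.48 × 3042.0 = 316.3 mGal

316.3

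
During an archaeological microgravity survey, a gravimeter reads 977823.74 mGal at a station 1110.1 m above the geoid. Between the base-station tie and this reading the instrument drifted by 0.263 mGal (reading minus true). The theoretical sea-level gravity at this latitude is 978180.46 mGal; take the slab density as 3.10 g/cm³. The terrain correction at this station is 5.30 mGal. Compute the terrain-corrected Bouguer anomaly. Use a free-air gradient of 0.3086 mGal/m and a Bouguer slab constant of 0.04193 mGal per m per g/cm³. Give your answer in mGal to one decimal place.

Drift-corrected reading = 977823.74 − (0.263) = 977823.477 mGal
Free-air correction = 0.3086 × 1110.1 = 342.58 mGal
Free-air anomaly = 977823.477 − 978180.46 + (342.58) = -14.403 mGal
Bouguer slab correction = 0.04193 × 3.10 × 1110.1 = 144.29 mGal
Simple Bouguer anomaly = -14.403 − (144.29) = -158.693 mGal
Complete Bouguer anomaly = -158.693 + 5.30 = -153.393 mGal

-153.4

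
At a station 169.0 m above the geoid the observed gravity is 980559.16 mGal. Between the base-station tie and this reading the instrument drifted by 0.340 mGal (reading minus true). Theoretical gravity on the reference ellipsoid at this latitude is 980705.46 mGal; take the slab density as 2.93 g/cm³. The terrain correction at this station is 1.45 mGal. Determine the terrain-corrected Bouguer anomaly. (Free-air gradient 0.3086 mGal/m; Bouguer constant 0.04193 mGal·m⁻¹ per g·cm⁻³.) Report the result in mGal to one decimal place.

Drift-corrected reading = 980559.16 − (0.340) = 980558.820 mGal
Free-air correction = 0.3086 × 169.0 = 52.15 mGal
Free-air anomaly = 980558.820 − 980705.46 + (52.15) = -94.490 mGal
Bouguer slab correction = 0.04193 × 2.93 × 169.0 = 20.76 mGal
Simple Bouguer anomaly = -94.490 − (20.76) = -115.250 mGal
Complete Bouguer anomaly = -115.250 + 1.45 = -113.800 mGal

-113.8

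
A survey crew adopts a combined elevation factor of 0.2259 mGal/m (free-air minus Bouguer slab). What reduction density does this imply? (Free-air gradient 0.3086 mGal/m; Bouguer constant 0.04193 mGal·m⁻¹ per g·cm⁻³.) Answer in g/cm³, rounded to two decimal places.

1.97

0.2259 = 0.3086 − 0.04193 × ρ
ρ = (0.3086 − 0.2259) / 0.04193 = 1.97 g/cm³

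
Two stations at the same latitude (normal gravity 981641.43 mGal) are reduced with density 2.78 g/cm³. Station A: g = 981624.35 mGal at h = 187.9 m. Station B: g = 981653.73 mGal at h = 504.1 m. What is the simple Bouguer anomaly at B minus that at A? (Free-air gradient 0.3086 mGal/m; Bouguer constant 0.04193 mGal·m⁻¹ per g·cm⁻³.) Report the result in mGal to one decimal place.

Δg_SB(A) = 981624.35 − 981641.43 + 0.3086×187.9 − 0.04193×2.78×187.9 = 19.00 mGal
Δg_SB(B) = 981653.73 − 981641.43 + 0.3086×504.1 − 0.04193×2.78×504.1 = 109.10 mGal
Difference = 109.10 − (19.00) = 90.10 mGal

90.1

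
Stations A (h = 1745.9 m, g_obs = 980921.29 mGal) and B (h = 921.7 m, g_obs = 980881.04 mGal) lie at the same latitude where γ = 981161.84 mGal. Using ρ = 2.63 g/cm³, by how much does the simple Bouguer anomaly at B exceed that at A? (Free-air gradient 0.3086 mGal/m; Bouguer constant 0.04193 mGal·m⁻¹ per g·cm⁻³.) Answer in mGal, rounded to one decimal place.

Δg_SB(A) = 980921.29 − 981161.84 + 0.3086×1745.9 − 0.04193×2.63×1745.9 = 105.70 mGal
Δg_SB(B) = 980881.04 − 981161.84 + 0.3086×921.7 − 0.04193×2.63×921.7 = -98.00 mGal
Difference = -98.00 − (105.70) = -203.70 mGal

-203.7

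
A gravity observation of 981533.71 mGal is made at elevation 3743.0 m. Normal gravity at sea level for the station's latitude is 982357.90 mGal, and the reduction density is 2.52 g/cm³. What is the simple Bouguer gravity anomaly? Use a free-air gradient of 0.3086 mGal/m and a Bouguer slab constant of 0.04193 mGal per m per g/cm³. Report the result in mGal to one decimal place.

Free-air correction = 0.3086 × 3743.0 = 1155.09 mGal
Free-air anomaly = 981533.71 − 982357.90 + (1155.09) = 330.90 mGal
Bouguer slab correction = 0.04193 × 2.52 × 3743.0 = 395.50 mGal
Simple Bouguer anomaly = 330.90 − (395.50) = -64.60 mGal

-64.6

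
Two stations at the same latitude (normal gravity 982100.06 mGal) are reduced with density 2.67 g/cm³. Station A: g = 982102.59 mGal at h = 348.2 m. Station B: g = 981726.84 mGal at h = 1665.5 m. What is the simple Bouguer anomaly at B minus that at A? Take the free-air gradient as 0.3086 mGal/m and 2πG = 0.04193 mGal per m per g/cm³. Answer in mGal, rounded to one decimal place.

-116.7

Δg_SB(A) = 982102.59 − 982100.06 + 0.3086×348.2 − 0.04193×2.67×348.2 = 71.00 mGal
Δg_SB(B) = 981726.84 − 982100.06 + 0.3086×1665.5 − 0.04193×2.67×1665.5 = -45.70 mGal
Difference = -45.70 − (71.00) = -116.70 mGal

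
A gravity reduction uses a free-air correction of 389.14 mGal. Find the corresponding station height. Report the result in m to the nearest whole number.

h = 389.14 / 0.3086 = 1260.99 m

1261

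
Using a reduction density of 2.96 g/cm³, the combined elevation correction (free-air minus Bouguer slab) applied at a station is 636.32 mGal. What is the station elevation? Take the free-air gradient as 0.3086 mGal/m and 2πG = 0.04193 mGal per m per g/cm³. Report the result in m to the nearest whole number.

Combined gradient = 0.3086 − 0.04193 × 2.96 = 0.1844872 mGal/m
h = 636.32 / 0.1844872 = 3449.13 m

3449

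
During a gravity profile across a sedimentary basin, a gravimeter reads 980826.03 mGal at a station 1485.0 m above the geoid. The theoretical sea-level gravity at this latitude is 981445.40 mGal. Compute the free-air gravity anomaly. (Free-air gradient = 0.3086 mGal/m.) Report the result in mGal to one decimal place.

-161.1

Free-air correction = 0.3086 × 1485.0 = 458.27 mGal
Free-air anomaly = 980826.03 − 981445.40 + (458.27) = -161.10 mGal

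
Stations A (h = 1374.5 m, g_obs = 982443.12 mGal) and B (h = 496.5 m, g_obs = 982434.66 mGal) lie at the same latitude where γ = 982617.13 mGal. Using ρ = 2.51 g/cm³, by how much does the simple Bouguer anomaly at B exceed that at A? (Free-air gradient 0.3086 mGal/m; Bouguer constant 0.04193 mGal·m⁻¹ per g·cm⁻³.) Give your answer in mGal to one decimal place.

-187.0

Δg_SB(A) = 982443.12 − 982617.13 + 0.3086×1374.5 − 0.04193×2.51×1374.5 = 105.50 mGal
Δg_SB(B) = 982434.66 − 982617.13 + 0.3086×496.5 − 0.04193×2.51×496.5 = -81.50 mGal
Difference = -81.50 − (105.50) = -187.00 mGal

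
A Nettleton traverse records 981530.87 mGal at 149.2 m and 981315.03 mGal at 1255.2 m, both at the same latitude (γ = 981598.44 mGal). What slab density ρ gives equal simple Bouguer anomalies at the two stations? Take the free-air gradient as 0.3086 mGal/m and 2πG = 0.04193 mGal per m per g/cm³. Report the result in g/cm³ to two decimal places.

Δg_obs = 981315.03 − 981530.87 = -215.84 mGal over Δh = 1255.2 − 149.2 = 1106.0 m
Equal Bouguer anomalies ⇒ Δg_obs + (0.3086 − 0.04193ρ)·Δh = 0
0.3086 − 0.04193ρ = −Δg_obs/Δh = 0.19515
ρ = (0.3086 − 0.19515) / 0.04193 = 2.71 g/cm³

2.71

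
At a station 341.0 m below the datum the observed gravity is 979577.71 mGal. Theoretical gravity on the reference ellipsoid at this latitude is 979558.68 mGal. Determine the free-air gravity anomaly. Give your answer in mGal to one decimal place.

Free-air correction = 0.3086 × -341.0 = -105.23 mGal
Free-air anomaly = 979577.71 − 979558.68 + (-105.23) = -86.20 mGal

-86.2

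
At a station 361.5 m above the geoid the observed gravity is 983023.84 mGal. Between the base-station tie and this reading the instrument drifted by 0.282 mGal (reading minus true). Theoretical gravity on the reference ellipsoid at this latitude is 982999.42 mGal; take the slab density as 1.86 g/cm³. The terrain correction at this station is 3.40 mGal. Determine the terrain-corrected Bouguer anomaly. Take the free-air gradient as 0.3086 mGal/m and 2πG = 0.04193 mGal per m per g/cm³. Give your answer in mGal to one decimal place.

110.9

Drift-corrected reading = 983023.84 − (0.282) = 983023.558 mGal
Free-air correction = 0.3086 × 361.5 = 111.56 mGal
Free-air anomaly = 983023.558 − 982999.42 + (111.56) = 135.698 mGal
Bouguer slab correction = 0.04193 × 1.86 × 361.5 = 28.19 mGal
Simple Bouguer anomaly = 135.698 − (28.19) = 107.508 mGal
Complete Bouguer anomaly = 107.508 + 3.40 = 110.908 mGal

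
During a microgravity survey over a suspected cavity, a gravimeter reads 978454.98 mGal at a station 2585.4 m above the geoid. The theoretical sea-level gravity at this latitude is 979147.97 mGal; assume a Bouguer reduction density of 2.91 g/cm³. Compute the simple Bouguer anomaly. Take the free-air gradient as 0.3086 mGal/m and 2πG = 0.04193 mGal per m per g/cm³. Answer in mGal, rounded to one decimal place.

-210.6

Free-air correction = 0.3086 × 2585.4 = 797.85 mGal
Free-air anomaly = 978454.98 − 979147.97 + (797.85) = 104.86 mGal
Bouguer slab correction = 0.04193 × 2.91 × 2585.4 = 315.46 mGal
Simple Bouguer anomaly = 104.86 − (315.46) = -210.60 mGal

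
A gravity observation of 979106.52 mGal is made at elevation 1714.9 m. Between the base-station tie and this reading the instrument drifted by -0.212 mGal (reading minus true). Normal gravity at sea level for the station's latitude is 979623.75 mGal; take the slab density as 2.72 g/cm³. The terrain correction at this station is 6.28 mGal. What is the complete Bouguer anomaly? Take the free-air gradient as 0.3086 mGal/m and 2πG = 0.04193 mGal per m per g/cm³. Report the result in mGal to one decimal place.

-177.1

Drift-corrected reading = 979106.52 − (-0.212) = 979106.732 mGal
Free-air correction = 0.3086 × 1714.9 = 529.22 mGal
Free-air anomaly = 979106.732 − 979623.75 + (529.22) = 12.202 mGal
Bouguer slab correction = 0.04193 × 2.72 × 1714.9 = 195.58 mGal
Simple Bouguer anomaly = 12.202 − (195.58) = -183.378 mGal
Complete Bouguer anomaly = -183.378 + 6.28 = -177.098 mGal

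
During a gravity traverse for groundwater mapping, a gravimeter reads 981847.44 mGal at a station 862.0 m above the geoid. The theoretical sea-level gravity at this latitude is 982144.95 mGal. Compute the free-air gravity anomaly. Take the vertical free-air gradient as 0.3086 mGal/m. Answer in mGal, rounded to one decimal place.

Free-air correction = 0.3086 × 862.0 = 266.01 mGal
Free-air anomaly = 981847.44 − 982144.95 + (266.01) = -31.50 mGal

-31.5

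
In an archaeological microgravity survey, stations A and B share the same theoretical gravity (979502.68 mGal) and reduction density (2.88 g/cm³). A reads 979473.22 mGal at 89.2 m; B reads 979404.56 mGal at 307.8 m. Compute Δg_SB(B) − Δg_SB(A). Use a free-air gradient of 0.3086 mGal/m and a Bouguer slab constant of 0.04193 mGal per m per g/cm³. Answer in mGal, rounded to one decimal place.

Δg_SB(A) = 979473.22 − 979502.68 + 0.3086×89.2 − 0.04193×2.88×89.2 = -12.70 mGal
Δg_SB(B) = 979404.56 − 979502.68 + 0.3086×307.8 − 0.04193×2.88×307.8 = -40.30 mGal
Difference = -40.30 − (-12.70) = -27.60 mGal

-27.6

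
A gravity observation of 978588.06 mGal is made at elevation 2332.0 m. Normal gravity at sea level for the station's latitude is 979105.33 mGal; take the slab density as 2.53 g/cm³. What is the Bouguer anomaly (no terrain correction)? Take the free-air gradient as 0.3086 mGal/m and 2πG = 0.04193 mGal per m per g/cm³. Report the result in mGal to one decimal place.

Free-air correction = 0.3086 × 2332.0 = 719.66 mGal
Free-air anomaly = 978588.06 − 979105.33 + (719.66) = 202.39 mGal
Bouguer slab correction = 0.04193 × 2.53 × 2332.0 = 247.39 mGal
Simple Bouguer anomaly = 202.39 − (247.39) = -45.00 mGal

-45.0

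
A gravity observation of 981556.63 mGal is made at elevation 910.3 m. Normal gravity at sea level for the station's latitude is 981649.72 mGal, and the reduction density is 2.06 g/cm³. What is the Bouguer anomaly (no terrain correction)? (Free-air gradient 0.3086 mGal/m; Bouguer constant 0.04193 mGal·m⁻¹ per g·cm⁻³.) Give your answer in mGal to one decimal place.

Free-air correction = 0.3086 × 910.3 = 280.92 mGal
Free-air anomaly = 981556.63 − 981649.72 + (280.92) = 187.83 mGal
Bouguer slab correction = 0.04193 × 2.06 × 910.3 = 78.63 mGal
Simple Bouguer anomaly = 187.83 − (78.63) = 109.20 mGal

109.2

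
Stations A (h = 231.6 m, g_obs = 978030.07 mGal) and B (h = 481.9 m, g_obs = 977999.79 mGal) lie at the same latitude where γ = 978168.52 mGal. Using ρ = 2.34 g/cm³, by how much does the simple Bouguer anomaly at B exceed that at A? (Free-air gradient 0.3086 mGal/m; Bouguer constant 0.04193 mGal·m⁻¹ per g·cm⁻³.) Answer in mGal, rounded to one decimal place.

22.4

Δg_SB(A) = 978030.07 − 978168.52 + 0.3086×231.6 − 0.04193×2.34×231.6 = -89.70 mGal
Δg_SB(B) = 977999.79 − 978168.52 + 0.3086×481.9 − 0.04193×2.34×481.9 = -67.30 mGal
Difference = -67.30 − (-89.70) = 22.40 mGal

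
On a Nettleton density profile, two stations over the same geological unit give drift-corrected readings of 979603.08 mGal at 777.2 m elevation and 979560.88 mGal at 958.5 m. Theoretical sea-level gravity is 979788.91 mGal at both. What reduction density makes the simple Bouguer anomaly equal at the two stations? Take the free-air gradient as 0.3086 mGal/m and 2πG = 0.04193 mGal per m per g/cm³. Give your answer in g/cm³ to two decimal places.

Δg_obs = 979560.88 − 979603.08 = -42.20 mGal over Δh = 958.5 − 777.2 = 181.3 m
Equal Bouguer anomalies ⇒ Δg_obs + (0.3086 − 0.04193ρ)·Δh = 0
0.3086 − 0.04193ρ = −Δg_obs/Δh = 0.23276
ρ = (0.3086 − 0.23276) / 0.04193 = 1.81 g/cm³

1.81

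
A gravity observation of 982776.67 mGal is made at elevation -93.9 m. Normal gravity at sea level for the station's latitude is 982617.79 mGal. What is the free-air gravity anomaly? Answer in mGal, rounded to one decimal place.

Free-air correction = 0.3086 × -93.9 = -28.98 mGal
Free-air anomaly = 982776.67 − 982617.79 + (-28.98) = 129.90 mGal

129.9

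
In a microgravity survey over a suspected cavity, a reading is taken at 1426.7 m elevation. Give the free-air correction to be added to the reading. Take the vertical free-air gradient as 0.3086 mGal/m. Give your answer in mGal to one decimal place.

440.3

Free-air correction = 0.3086 × 1426.7 = 440.3 mGal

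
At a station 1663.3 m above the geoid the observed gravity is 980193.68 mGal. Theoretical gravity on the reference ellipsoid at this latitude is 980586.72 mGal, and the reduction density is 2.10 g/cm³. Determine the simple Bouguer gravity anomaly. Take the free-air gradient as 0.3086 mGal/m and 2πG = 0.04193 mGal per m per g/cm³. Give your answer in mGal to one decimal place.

-26.2

Free-air correction = 0.3086 × 1663.3 = 513.29 mGal
Free-air anomaly = 980193.68 − 980586.72 + (513.29) = 120.25 mGal
Bouguer slab correction = 0.04193 × 2.10 × 1663.3 = 146.46 mGal
Simple Bouguer anomaly = 120.25 − (146.46) = -26.21 mGal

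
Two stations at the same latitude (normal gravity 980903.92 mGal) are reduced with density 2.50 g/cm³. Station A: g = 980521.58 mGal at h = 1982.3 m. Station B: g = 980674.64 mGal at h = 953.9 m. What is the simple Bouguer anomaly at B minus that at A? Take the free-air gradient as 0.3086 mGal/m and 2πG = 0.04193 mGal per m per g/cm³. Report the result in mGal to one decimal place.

Δg_SB(A) = 980521.58 − 980903.92 + 0.3086×1982.3 − 0.04193×2.50×1982.3 = 21.60 mGal
Δg_SB(B) = 980674.64 − 980903.92 + 0.3086×953.9 − 0.04193×2.50×953.9 = -34.90 mGal
Difference = -34.90 − (21.60) = -56.50 mGal

-56.5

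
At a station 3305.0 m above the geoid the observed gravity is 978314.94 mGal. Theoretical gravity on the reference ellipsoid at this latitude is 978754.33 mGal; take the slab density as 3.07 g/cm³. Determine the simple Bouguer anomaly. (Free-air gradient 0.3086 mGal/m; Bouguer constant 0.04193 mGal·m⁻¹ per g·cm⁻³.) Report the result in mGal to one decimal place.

155.1

Free-air correction = 0.3086 × 3305.0 = 1019.92 mGal
Free-air anomaly = 978314.94 − 978754.33 + (1019.92) = 580.53 mGal
Bouguer slab correction = 0.04193 × 3.07 × 3305.0 = 425.44 mGal
Simple Bouguer anomaly = 580.53 − (425.44) = 155.09 mGal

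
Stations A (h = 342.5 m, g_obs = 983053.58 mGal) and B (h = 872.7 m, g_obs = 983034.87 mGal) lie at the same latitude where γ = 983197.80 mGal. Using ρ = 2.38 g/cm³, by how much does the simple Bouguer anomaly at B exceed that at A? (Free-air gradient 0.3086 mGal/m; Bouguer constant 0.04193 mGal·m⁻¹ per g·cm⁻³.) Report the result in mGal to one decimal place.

Δg_SB(A) = 983053.58 − 983197.80 + 0.3086×342.5 − 0.04193×2.38×342.5 = -72.70 mGal
Δg_SB(B) = 983034.87 − 983197.80 + 0.3086×872.7 − 0.04193×2.38×872.7 = 19.30 mGal
Difference = 19.30 − (-72.70) = 92.00 mGal

92.0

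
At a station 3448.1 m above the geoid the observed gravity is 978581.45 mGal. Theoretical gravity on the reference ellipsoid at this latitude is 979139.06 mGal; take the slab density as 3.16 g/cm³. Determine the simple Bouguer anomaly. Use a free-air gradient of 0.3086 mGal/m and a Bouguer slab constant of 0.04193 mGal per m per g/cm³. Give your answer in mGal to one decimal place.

Free-air correction = 0.3086 × 3448.1 = 1064.08 mGal
Free-air anomaly = 978581.45 − 979139.06 + (1064.08) = 506.47 mGal
Bouguer slab correction = 0.04193 × 3.16 × 3448.1 = 456.87 mGal
Simple Bouguer anomaly = 506.47 − (456.87) = 49.60 mGal

49.6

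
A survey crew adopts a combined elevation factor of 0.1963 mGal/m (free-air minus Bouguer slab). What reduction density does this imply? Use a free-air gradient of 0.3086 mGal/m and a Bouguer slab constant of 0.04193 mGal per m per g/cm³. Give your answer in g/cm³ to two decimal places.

0.1963 = 0.3086 − 0.04193 × ρ
ρ = (0.3086 − 0.1963) / 0.04193 = 2.68 g/cm³

2.68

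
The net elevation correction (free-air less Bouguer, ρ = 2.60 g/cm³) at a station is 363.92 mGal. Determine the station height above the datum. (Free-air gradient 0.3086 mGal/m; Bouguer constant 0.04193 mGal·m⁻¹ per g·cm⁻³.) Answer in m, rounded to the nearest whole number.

1823

Combined gradient = 0.3086 − 0.04193 × 2.60 = 0.1995820 mGal/m
h = 363.92 / 0.1995820 = 1823.41 m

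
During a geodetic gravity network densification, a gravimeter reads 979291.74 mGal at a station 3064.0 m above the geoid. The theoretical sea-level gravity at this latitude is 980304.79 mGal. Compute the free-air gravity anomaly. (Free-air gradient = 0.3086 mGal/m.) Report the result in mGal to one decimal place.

-67.5

Free-air correction = 0.3086 × 3064.0 = 945.55 mGal
Free-air anomaly = 979291.74 − 980304.79 + (945.55) = -67.50 mGal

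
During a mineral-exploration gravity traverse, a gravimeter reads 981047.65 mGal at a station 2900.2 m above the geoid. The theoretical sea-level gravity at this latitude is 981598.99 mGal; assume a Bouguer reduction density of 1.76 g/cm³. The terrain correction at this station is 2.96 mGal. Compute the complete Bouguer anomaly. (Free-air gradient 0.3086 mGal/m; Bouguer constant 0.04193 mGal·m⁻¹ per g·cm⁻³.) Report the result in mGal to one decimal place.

Free-air correction = 0.3086 × 2900.2 = 895.00 mGal
Free-air anomaly = 981047.65 − 981598.99 + (895.00) = 343.66 mGal
Bouguer slab correction = 0.04193 × 1.76 × 2900.2 = 214.03 mGal
Simple Bouguer anomaly = 343.66 − (214.03) = 129.63 mGal
Complete Bouguer anomaly = 129.63 + 2.96 = 132.59 mGal

132.6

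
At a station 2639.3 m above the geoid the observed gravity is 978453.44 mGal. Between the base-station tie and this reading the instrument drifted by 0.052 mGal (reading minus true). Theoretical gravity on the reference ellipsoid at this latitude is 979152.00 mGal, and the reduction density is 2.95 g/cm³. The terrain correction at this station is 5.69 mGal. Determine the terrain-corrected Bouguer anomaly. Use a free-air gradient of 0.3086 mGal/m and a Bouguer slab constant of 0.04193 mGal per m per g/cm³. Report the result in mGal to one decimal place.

-204.9

Drift-corrected reading = 978453.44 − (0.052) = 978453.388 mGal
Free-air correction = 0.3086 × 2639.3 = 814.49 mGal
Free-air anomaly = 978453.388 − 979152.00 + (814.49) = 115.878 mGal
Bouguer slab correction = 0.04193 × 2.95 × 2639.3 = 326.46 mGal
Simple Bouguer anomaly = 115.878 − (326.46) = -210.582 mGal
Complete Bouguer anomaly = -210.582 + 5.69 = -204.892 mGal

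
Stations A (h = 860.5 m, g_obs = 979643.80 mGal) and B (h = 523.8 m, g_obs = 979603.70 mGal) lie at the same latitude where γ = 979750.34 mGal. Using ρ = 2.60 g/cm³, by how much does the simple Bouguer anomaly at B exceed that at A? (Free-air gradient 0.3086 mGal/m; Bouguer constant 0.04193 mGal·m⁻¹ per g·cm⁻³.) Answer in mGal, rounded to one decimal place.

-107.3

Δg_SB(A) = 979643.80 − 979750.34 + 0.3086×860.5 − 0.04193×2.60×860.5 = 65.20 mGal
Δg_SB(B) = 979603.70 − 979750.34 + 0.3086×523.8 − 0.04193×2.60×523.8 = -42.10 mGal
Difference = -42.10 − (65.20) = -107.30 mGal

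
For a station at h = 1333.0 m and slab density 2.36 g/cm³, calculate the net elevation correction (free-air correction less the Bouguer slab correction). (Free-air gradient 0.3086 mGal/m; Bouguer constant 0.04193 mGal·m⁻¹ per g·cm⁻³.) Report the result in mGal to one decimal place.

Combined gradient = 0.3086 − 0.04193 × 2.36 = 0.2096452 mGal/m
Combined elevation correction = 0.2096452 × 1333.0 = 279.5 mGal

279.5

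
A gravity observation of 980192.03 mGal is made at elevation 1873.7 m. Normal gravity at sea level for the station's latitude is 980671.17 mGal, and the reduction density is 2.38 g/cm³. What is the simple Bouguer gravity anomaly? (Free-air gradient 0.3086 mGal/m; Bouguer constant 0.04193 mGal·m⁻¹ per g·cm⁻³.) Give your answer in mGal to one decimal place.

Free-air correction = 0.3086 × 1873.7 = 578.22 mGal
Free-air anomaly = 980192.03 − 980671.17 + (578.22) = 99.08 mGal
Bouguer slab correction = 0.04193 × 2.38 × 1873.7 = 186.98 mGal
Simple Bouguer anomaly = 99.08 − (186.98) = -87.90 mGal

-87.9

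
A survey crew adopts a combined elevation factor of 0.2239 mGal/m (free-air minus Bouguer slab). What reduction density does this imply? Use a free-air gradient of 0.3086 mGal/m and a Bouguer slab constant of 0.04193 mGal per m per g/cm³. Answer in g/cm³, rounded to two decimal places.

2.02

0.2239 = 0.3086 − 0.04193 × ρ
ρ = (0.3086 − 0.2239) / 0.04193 = 2.02 g/cm³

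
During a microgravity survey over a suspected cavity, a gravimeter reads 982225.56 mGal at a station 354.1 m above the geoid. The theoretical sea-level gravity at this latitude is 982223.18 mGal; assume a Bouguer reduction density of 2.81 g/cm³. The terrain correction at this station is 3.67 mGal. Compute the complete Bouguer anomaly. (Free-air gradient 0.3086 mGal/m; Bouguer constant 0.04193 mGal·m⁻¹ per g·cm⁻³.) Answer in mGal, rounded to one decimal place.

Free-air correction = 0.3086 × 354.1 = 109.28 mGal
Free-air anomaly = 982225.56 − 982223.18 + (109.28) = 111.66 mGal
Bouguer slab correction = 0.04193 × 2.81 × 354.1 = 41.72 mGal
Simple Bouguer anomaly = 111.66 − (41.72) = 69.94 mGal
Complete Bouguer anomaly = 69.94 + 3.67 = 73.61 mGal

73.6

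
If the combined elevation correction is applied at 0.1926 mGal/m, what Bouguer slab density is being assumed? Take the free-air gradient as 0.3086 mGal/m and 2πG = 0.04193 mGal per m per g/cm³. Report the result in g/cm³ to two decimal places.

0.1926 = 0.3086 − 0.04193 × ρ
ρ = (0.3086 − 0.1926) / 0.04193 = 2.77 g/cm³

2.77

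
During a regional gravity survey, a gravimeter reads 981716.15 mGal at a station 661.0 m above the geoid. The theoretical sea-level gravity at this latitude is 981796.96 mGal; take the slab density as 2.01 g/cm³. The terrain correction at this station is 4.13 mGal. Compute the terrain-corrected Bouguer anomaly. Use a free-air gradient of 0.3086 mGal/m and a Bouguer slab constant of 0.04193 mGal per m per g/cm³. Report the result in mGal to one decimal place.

Free-air correction = 0.3086 × 661.0 = 203.98 mGal
Free-air anomaly = 981716.15 − 981796.96 + (203.98) = 123.17 mGal
Bouguer slab correction = 0.04193 × 2.01 × 661.0 = 55.71 mGal
Simple Bouguer anomaly = 123.17 − (55.71) = 67.46 mGal
Complete Bouguer anomaly = 67.46 + 4.13 = 71.59 mGal

71.6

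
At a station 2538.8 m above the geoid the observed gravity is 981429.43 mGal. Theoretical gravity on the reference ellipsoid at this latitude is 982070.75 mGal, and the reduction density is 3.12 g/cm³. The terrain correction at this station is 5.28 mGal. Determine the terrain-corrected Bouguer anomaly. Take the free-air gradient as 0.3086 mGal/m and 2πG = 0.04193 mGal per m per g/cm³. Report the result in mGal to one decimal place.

-184.7

Free-air correction = 0.3086 × 2538.8 = 783.47 mGal
Free-air anomaly = 981429.43 − 982070.75 + (783.47) = 142.15 mGal
Bouguer slab correction = 0.04193 × 3.12 × 2538.8 = 332.13 mGal
Simple Bouguer anomaly = 142.15 − (332.13) = -189.98 mGal
Complete Bouguer anomaly = -189.98 + 5.28 = -184.70 mGal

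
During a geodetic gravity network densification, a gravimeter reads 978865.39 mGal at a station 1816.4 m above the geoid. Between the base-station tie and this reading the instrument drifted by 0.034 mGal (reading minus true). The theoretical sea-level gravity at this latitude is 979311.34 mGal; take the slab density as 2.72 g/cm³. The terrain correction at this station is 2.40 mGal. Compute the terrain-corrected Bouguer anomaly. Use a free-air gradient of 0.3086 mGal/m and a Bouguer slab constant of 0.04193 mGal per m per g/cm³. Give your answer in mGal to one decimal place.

-90.2

Drift-corrected reading = 978865.39 − (0.034) = 978865.356 mGal
Free-air correction = 0.3086 × 1816.4 = 560.54 mGal
Free-air anomaly = 978865.356 − 979311.34 + (560.54) = 114.556 mGal
Bouguer slab correction = 0.04193 × 2.72 × 1816.4 = 207.16 mGal
Simple Bouguer anomaly = 114.556 − (207.16) = -92.604 mGal
Complete Bouguer anomaly = -92.604 + 2.40 = -90.204 mGal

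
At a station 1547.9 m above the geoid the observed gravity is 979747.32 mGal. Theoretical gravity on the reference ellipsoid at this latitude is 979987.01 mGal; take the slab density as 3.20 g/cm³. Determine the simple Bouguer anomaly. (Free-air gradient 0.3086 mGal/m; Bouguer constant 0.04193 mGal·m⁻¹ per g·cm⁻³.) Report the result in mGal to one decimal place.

Free-air correction = 0.3086 × 1547.9 = 477.68 mGal
Free-air anomaly = 979747.32 − 979987.01 + (477.68) = 237.99 mGal
Bouguer slab correction = 0.04193 × 3.20 × 1547.9 = 207.69 mGal
Simple Bouguer anomaly = 237.99 − (207.69) = 30.30 mGal

30.3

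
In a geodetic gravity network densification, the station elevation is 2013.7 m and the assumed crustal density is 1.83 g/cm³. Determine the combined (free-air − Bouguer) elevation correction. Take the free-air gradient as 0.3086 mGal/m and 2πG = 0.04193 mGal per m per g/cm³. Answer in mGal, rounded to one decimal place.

Combined gradient = 0.3086 − 0.04193 × 1.83 = 0.2318681 mGal/m
Combined elevation correction = 0.2318681 × 2013.7 = 466.9 mGal

466.9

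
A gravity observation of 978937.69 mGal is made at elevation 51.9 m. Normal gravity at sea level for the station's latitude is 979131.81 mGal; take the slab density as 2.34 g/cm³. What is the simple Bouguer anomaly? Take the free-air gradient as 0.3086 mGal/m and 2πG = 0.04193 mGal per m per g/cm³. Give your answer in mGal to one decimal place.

-183.2

Free-air correction = 0.3086 × 51.9 = 16.02 mGal
Free-air anomaly = 978937.69 − 979131.81 + (16.02) = -178.10 mGal
Bouguer slab correction = 0.04193 × 2.34 × 51.9 = 5.09 mGal
Simple Bouguer anomaly = -178.10 − (5.09) = -183.19 mGal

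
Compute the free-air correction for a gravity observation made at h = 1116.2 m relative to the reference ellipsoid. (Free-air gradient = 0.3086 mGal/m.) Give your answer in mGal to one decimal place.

Free-air correction = 0.3086 × 1116.2 = 344.5 mGal

344.5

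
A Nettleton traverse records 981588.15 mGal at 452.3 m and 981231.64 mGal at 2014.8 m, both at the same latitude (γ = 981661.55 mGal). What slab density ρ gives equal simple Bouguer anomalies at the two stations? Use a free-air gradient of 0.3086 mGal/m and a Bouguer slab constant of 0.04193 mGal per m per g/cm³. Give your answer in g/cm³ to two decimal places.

1.92

Δg_obs = 981231.64 − 981588.15 = -356.51 mGal over Δh = 2014.8 − 452.3 = 1562.5 m
Equal Bouguer anomalies ⇒ Δg_obs + (0.3086 − 0.04193ρ)·Δh = 0
0.3086 − 0.04193ρ = −Δg_obs/Δh = 0.22817
ρ = (0.3086 − 0.22817) / 0.04193 = 1.92 g/cm³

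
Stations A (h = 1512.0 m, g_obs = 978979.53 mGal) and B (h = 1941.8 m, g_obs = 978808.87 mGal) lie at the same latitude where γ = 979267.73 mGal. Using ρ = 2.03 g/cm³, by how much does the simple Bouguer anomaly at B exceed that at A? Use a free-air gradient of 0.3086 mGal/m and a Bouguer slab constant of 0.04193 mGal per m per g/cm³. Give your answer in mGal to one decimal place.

-74.6

Δg_SB(A) = 978979.53 − 979267.73 + 0.3086×1512.0 − 0.04193×2.03×1512.0 = 49.70 mGal
Δg_SB(B) = 978808.87 − 979267.73 + 0.3086×1941.8 − 0.04193×2.03×1941.8 = -24.90 mGal
Difference = -24.90 − (49.70) = -74.60 mGal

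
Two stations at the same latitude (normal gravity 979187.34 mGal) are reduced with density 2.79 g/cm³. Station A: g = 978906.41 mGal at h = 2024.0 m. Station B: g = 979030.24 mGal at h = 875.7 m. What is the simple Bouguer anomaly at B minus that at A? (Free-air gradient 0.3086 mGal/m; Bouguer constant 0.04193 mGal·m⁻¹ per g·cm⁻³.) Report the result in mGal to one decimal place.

-96.2

Δg_SB(A) = 978906.41 − 979187.34 + 0.3086×2024.0 − 0.04193×2.79×2024.0 = 106.90 mGal
Δg_SB(B) = 979030.24 − 979187.34 + 0.3086×875.7 − 0.04193×2.79×875.7 = 10.70 mGal
Difference = 10.70 − (106.90) = -96.20 mGal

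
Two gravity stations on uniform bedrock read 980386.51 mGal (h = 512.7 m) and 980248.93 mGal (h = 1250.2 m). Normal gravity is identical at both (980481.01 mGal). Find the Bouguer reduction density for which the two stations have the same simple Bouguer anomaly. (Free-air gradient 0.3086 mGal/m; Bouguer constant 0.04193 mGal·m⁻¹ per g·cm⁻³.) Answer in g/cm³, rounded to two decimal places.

2.91

Δg_obs = 980248.93 − 980386.51 = -137.58 mGal over Δh = 1250.2 − 512.7 = 737.5 m
Equal Bouguer anomalies ⇒ Δg_obs + (0.3086 − 0.04193ρ)·Δh = 0
0.3086 − 0.04193ρ = −Δg_obs/Δh = 0.18655
ρ = (0.3086 − 0.18655) / 0.04193 = 2.91 g/cm³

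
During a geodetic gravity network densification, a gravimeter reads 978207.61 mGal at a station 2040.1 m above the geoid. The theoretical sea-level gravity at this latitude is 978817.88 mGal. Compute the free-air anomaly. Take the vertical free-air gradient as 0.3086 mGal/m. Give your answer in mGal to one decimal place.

19.3

Free-air correction = 0.3086 × 2040.1 = 629.57 mGal
Free-air anomaly = 978207.61 − 978817.88 + (629.57) = 19.30 mGal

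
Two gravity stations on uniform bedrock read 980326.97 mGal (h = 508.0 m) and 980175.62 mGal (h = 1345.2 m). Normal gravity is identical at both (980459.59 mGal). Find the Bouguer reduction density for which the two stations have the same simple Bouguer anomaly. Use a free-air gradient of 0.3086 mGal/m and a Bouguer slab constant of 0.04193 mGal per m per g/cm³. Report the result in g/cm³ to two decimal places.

Δg_obs = 980175.62 − 980326.97 = -151.35 mGal over Δh = 1345.2 − 508.0 = 837.2 m
Equal Bouguer anomalies ⇒ Δg_obs + (0.3086 − 0.04193ρ)·Δh = 0
0.3086 − 0.04193ρ = −Δg_obs/Δh = 0.18078
ρ = (0.3086 − 0.18078) / 0.04193 = 3.05 g/cm³

3.05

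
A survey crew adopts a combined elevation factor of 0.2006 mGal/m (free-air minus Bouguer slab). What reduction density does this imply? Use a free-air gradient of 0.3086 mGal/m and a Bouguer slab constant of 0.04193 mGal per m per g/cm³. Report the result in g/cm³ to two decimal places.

2.58

0.2006 = 0.3086 − 0.04193 × ρ
ρ = (0.3086 − 0.2006) / 0.04193 = 2.58 g/cm³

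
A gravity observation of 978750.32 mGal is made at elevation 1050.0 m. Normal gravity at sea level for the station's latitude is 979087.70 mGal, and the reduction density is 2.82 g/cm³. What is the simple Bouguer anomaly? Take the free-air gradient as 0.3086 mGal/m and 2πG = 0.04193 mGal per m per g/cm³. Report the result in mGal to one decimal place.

Free-air correction = 0.3086 × 1050.0 = 324.03 mGal
Free-air anomaly = 978750.32 − 979087.70 + (324.03) = -13.35 mGal
Bouguer slab correction = 0.04193 × 2.82 × 1050.0 = 124.15 mGal
Simple Bouguer anomaly = -13.35 − (124.15) = -137.50 mGal

-137.5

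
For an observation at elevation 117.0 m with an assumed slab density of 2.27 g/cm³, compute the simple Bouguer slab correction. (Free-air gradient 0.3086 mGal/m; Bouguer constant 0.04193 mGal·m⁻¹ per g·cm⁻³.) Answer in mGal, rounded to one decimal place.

Bouguer slab correction = 0.04193 × 2.27 × 117.0 = 11.1 mGal

11.1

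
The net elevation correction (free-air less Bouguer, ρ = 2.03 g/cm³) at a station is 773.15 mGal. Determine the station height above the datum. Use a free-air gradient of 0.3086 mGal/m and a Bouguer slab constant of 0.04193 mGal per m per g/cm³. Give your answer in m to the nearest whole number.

3460

Combined gradient = 0.3086 − 0.04193 × 2.03 = 0.2234821 mGal/m
h = 773.15 / 0.2234821 = 3459.56 m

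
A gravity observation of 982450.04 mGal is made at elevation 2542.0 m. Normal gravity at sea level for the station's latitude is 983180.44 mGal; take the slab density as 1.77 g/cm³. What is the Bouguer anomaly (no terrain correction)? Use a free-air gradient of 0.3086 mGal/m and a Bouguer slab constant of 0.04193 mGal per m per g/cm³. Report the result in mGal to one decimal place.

Free-air correction = 0.3086 × 2542.0 = 784.46 mGal
Free-air anomaly = 982450.04 − 983180.44 + (784.46) = 54.06 mGal
Bouguer slab correction = 0.04193 × 1.77 × 2542.0 = 188.66 mGal
Simple Bouguer anomaly = 54.06 − (188.66) = -134.60 mGal

-134.6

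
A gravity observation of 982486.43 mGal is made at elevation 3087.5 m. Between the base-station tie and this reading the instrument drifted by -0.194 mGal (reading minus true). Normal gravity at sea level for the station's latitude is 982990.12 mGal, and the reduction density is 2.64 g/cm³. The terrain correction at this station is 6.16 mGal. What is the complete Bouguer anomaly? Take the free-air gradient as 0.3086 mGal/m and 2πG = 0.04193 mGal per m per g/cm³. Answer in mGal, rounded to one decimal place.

113.7

Drift-corrected reading = 982486.43 − (-0.194) = 982486.624 mGal
Free-air correction = 0.3086 × 3087.5 = 952.80 mGal
Free-air anomaly = 982486.624 − 982990.12 + (952.80) = 449.304 mGal
Bouguer slab correction = 0.04193 × 2.64 × 3087.5 = 341.77 mGal
Simple Bouguer anomaly = 449.304 − (341.77) = 107.534 mGal
Complete Bouguer anomaly = 107.534 + 6.16 = 113.694 mGal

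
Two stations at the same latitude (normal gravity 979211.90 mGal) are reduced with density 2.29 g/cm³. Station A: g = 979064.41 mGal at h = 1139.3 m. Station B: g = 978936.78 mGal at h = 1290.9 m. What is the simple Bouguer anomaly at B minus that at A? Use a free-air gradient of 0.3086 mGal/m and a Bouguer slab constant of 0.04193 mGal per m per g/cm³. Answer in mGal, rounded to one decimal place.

-95.4

Δg_SB(A) = 979064.41 − 979211.90 + 0.3086×1139.3 − 0.04193×2.29×1139.3 = 94.70 mGal
Δg_SB(B) = 978936.78 − 979211.90 + 0.3086×1290.9 − 0.04193×2.29×1290.9 = -0.70 mGal
Difference = -0.70 − (94.70) = -95.40 mGal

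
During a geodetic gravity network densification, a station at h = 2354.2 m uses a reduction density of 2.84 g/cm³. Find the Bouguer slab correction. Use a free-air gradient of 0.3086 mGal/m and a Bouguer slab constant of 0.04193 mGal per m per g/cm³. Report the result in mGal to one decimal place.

Bouguer slab correction = 0.04193 × 2.84 × 2354.2 = 280.3 mGal

280.3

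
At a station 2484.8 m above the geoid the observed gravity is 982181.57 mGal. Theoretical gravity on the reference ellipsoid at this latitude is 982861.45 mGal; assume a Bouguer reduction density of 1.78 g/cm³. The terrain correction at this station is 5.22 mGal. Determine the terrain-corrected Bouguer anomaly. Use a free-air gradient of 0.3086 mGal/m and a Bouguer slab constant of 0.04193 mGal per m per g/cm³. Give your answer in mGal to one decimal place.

Free-air correction = 0.3086 × 2484.8 = 766.81 mGal
Free-air anomaly = 982181.57 − 982861.45 + (766.81) = 86.93 mGal
Bouguer slab correction = 0.04193 × 1.78 × 2484.8 = 185.45 mGal
Simple Bouguer anomaly = 86.93 − (185.45) = -98.52 mGal
Complete Bouguer anomaly = -98.52 + 5.22 = -93.30 mGal

-93.3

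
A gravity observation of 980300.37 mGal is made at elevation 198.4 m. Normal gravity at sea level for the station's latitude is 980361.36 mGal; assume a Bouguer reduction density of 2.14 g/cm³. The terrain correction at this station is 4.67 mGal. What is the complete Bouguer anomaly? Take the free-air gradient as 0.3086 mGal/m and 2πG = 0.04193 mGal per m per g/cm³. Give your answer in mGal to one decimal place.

Free-air correction = 0.3086 × 198.4 = 61.23 mGal
Free-air anomaly = 980300.37 − 980361.36 + (61.23) = 0.24 mGal
Bouguer slab correction = 0.04193 × 2.14 × 198.4 = 17.80 mGal
Simple Bouguer anomaly = 0.24 − (17.80) = -17.56 mGal
Complete Bouguer anomaly = -17.56 + 4.67 = -12.89 mGal

-12.9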